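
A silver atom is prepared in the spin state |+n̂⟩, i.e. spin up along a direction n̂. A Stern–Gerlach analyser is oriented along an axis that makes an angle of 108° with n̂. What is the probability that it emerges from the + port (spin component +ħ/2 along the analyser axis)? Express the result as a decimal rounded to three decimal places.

For spin-½, the probability of finding spin-up along an axis at angle θ to the initial spin direction is cos²(θ/2); spin-down is sin²(θ/2).
θ = 108°, so P = cos²(54°) ≈ 0.345.

0.345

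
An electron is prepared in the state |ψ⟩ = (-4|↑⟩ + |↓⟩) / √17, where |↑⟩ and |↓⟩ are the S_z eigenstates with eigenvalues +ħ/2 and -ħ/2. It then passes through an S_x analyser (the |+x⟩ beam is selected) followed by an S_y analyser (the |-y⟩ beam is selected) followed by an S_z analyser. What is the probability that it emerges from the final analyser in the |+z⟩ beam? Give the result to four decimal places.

0.0662

First analyser (S_x): P(|+x⟩) = |⟨+x|ψ⟩|² = 9/34.
After stage 1 the state is |+x⟩; P(|-y⟩) = |⟨-y|+x⟩|² = 1/2.
After stage 2 the state is |-y⟩; P(|+z⟩) = |⟨+z|-y⟩|² = 1/2.
Joint probability = 9/34 × 1/2 × 1/2 = 0.0662.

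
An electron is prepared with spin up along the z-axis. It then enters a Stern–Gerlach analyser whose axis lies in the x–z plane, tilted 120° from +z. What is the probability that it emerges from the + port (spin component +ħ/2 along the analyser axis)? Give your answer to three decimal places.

For spin-½, the probability of finding spin-up along an axis at angle θ to the initial spin direction is cos²(θ/2); spin-down is sin²(θ/2).
θ = 120°, so P = cos²(60°) ≈ 0.250.

0.250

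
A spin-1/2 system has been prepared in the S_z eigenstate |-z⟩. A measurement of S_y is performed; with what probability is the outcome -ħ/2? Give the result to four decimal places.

In the S_z basis, |-z⟩ = |-z⟩ and |-y⟩ = (|+z⟩ - i|-z⟩)/√2.
|⟨-y|-z⟩|² = 1/2.

0.5000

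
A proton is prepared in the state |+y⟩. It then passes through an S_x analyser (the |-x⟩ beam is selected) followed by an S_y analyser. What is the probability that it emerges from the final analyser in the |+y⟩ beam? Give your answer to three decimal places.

First analyser (S_x): from |+y⟩, P(|-x⟩) = 1/2.
After stage 1 the state is |-x⟩; P(|+y⟩) = |⟨+y|-x⟩|² = 1/2.
Joint probability = 1/2 × 1/2 = 0.250.

0.250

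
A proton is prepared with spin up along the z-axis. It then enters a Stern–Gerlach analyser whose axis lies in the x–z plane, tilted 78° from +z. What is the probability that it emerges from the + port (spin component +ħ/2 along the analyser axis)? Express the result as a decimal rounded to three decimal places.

0.604

For spin-½, the probability of finding spin-up along an axis at angle θ to the initial spin direction is cos²(θ/2); spin-down is sin²(θ/2).
θ = 78°, so P = cos²(39°) ≈ 0.604.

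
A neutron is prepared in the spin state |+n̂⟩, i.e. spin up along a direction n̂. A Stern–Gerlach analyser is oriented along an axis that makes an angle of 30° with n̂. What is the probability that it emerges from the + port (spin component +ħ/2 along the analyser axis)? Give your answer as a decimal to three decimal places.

For spin-½, the probability of finding spin-up along an axis at angle θ to the initial spin direction is cos²(θ/2); spin-down is sin²(θ/2).
θ = 30°, so P = cos²(15°) ≈ 0.933.

0.933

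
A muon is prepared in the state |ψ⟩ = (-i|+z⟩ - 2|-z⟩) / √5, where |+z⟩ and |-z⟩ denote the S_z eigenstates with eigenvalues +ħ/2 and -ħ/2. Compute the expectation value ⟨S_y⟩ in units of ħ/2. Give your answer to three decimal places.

⟨σ_y⟩ = 2 Im(a* b)/(|a|²+|b|²) with a = -i, b = -2.
a* b = -2i, so ⟨σ_y⟩ = -4/5.
⟨S_y⟩ = (ħ/2)·⟨σ_y⟩.

-0.800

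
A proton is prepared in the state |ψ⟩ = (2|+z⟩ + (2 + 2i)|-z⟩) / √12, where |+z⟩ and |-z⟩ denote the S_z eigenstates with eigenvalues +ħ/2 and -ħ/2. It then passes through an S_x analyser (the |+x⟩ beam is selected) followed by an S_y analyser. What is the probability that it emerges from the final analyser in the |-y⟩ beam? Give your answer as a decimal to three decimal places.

First analyser (S_x): P(|+x⟩) = |⟨+x|ψ⟩|² = 20/24.
After stage 1 the state is |+x⟩; P(|-y⟩) = |⟨-y|+x⟩|² = 1/2.
Joint probability = 20/24 × 1/2 = 0.417.

0.417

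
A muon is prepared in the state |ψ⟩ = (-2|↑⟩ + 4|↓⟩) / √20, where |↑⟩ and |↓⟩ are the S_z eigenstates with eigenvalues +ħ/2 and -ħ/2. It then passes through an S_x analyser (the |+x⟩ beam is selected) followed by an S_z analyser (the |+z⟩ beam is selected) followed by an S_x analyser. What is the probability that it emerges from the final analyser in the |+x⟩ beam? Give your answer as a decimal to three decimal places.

0.025

First analyser (S_x): P(|+x⟩) = |⟨+x|ψ⟩|² = 4/40.
After stage 1 the state is |+x⟩; P(|+z⟩) = |⟨+z|+x⟩|² = 1/2.
After stage 2 the state is |+z⟩; P(|+x⟩) = |⟨+x|+z⟩|² = 1/2.
Joint probability = 4/40 × 1/2 × 1/2 = 0.025.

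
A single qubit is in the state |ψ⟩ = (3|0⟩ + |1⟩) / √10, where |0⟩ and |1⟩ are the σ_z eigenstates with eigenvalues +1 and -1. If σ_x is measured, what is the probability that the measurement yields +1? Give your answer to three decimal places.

0.800

|+x⟩ = (|0⟩ + |1⟩)/√2, so ⟨+x|ψ⟩ = (4) / (√2·√10).
P = |4|² / 20 = 16/20.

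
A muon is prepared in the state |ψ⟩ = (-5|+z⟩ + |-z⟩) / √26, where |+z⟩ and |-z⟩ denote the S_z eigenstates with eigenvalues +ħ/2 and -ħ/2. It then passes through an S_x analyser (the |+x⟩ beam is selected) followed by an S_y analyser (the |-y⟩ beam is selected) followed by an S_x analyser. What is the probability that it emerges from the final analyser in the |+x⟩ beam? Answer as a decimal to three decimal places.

0.077

First analyser (S_x): P(|+x⟩) = |⟨+x|ψ⟩|² = 16/52.
After stage 1 the state is |+x⟩; P(|-y⟩) = |⟨-y|+x⟩|² = 1/2.
After stage 2 the state is |-y⟩; P(|+x⟩) = |⟨+x|-y⟩|² = 1/2.
Joint probability = 16/52 × 1/2 × 1/2 = 0.077.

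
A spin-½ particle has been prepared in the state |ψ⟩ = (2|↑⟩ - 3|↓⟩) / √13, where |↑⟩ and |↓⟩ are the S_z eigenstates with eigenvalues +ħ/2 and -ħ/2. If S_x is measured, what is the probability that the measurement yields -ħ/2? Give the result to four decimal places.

0.9615

|-x⟩ = (|↑⟩ - |↓⟩)/√2, so ⟨-x|ψ⟩ = (5) / (√2·√13).
P = |5|² / 26 = 25/26.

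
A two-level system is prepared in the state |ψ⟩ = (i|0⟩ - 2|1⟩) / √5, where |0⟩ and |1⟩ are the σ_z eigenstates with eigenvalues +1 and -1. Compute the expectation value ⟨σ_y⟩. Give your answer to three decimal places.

0.800

⟨σ_y⟩ = 2 Im(a* b)/(|a|²+|b|²) with a = i, b = -2.
a* b = 2i, so ⟨σ_y⟩ = 4/5.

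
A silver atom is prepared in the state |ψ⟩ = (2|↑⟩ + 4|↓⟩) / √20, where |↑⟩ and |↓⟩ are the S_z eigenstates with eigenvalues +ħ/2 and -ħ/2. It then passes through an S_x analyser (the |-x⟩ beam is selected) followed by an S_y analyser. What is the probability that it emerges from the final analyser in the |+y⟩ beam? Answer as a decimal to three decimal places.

0.050

First analyser (S_x): P(|-x⟩) = |⟨-x|ψ⟩|² = 4/40.
After stage 1 the state is |-x⟩; P(|+y⟩) = |⟨+y|-x⟩|² = 1/2.
Joint probability = 4/40 × 1/2 = 0.050.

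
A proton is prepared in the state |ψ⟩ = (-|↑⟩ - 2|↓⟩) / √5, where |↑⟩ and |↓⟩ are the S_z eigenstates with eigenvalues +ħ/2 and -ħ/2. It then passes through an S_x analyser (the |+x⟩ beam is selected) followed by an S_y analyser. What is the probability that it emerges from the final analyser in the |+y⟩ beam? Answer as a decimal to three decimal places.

0.450

First analyser (S_x): P(|+x⟩) = |⟨+x|ψ⟩|² = 9/10.
After stage 1 the state is |+x⟩; P(|+y⟩) = |⟨+y|+x⟩|² = 1/2.
Joint probability = 9/10 × 1/2 = 0.450.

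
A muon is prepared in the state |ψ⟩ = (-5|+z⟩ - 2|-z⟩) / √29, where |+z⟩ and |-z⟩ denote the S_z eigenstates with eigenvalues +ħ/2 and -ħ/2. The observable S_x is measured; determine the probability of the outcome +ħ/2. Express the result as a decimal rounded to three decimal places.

|+x⟩ = (|+z⟩ + |-z⟩)/√2, so ⟨+x|ψ⟩ = (-7) / (√2·√29).
P = |-7|² / 58 = 49/58.

0.845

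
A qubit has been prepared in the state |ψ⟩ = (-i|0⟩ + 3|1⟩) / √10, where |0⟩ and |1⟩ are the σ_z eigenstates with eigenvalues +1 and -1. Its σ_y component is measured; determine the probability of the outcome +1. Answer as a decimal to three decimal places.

|+y⟩ = (|0⟩ + i|1⟩)/√2, so ⟨+y|ψ⟩ = (-4i) / (√2·√10).
P = |-4i|² / 20 = 16/20.

0.800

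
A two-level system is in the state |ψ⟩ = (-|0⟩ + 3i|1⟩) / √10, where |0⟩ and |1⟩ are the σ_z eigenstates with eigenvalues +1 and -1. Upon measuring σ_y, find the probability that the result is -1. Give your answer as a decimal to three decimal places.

0.800

|-y⟩ = (|0⟩ - i|1⟩)/√2, so ⟨-y|ψ⟩ = (-4) / (√2·√10).
P = |-4|² / 20 = 16/20.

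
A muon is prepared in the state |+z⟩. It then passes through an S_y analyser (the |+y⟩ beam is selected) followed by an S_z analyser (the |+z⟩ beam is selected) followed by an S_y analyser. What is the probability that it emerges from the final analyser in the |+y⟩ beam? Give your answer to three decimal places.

0.125

First analyser (S_y): from |+z⟩, P(|+y⟩) = 1/2.
After stage 1 the state is |+y⟩; P(|+z⟩) = |⟨+z|+y⟩|² = 1/2.
After stage 2 the state is |+z⟩; P(|+y⟩) = |⟨+y|+z⟩|² = 1/2.
Joint probability = 1/2 × 1/2 × 1/2 = 0.125.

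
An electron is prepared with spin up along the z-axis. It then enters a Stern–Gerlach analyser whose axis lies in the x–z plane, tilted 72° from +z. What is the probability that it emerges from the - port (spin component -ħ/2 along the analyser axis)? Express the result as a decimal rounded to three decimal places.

0.345

For spin-½, the probability of finding spin-up along an axis at angle θ to the initial spin direction is cos²(θ/2); spin-down is sin²(θ/2).
θ = 72°, so P = sin²(36°) ≈ 0.345.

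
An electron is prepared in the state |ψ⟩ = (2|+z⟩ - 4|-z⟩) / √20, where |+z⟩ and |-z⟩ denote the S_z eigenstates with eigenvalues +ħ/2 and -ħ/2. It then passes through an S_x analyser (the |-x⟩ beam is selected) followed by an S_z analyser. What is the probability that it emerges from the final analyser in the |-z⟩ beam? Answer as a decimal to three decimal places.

First analyser (S_x): P(|-x⟩) = |⟨-x|ψ⟩|² = 36/40.
After stage 1 the state is |-x⟩; P(|-z⟩) = |⟨-z|-x⟩|² = 1/2.
Joint probability = 36/40 × 1/2 = 0.450.

0.450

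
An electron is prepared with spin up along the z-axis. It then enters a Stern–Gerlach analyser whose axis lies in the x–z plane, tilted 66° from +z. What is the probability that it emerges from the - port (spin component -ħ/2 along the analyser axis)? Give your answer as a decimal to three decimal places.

For spin-½, the probability of finding spin-up along an axis at angle θ to the initial spin direction is cos²(θ/2); spin-down is sin²(θ/2).
θ = 66°, so P = sin²(33°) ≈ 0.297.

0.297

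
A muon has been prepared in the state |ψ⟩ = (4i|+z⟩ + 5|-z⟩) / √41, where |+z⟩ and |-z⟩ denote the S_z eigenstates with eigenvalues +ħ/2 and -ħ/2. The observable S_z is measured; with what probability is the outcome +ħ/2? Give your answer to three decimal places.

0.390

The +ħ/2 outcome corresponds to |+z⟩. Its amplitude in |ψ⟩ is 4i/√41.
P = |4i|² / 41 = 16/41.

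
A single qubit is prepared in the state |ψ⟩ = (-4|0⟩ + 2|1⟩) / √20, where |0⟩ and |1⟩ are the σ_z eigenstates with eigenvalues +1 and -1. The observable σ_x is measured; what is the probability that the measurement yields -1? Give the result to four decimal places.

0.9000

|-x⟩ = (|0⟩ - |1⟩)/√2, so ⟨-x|ψ⟩ = (-6) / (√2·√20).
P = |-6|² / 40 = 36/40.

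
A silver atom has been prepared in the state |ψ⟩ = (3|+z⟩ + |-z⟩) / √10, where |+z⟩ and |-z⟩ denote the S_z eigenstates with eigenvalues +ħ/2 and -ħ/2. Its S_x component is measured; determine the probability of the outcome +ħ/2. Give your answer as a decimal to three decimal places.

|+x⟩ = (|+z⟩ + |-z⟩)/√2, so ⟨+x|ψ⟩ = (4) / (√2·√10).
P = |4|² / 20 = 16/20.

0.800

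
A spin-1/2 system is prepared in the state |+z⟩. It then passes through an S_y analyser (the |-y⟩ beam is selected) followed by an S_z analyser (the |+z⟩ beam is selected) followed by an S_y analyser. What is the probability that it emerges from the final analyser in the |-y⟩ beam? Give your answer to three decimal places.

0.125

First analyser (S_y): from |+z⟩, P(|-y⟩) = 1/2.
After stage 1 the state is |-y⟩; P(|+z⟩) = |⟨+z|-y⟩|² = 1/2.
After stage 2 the state is |+z⟩; P(|-y⟩) = |⟨-y|+z⟩|² = 1/2.
Joint probability = 1/2 × 1/2 × 1/2 = 0.125.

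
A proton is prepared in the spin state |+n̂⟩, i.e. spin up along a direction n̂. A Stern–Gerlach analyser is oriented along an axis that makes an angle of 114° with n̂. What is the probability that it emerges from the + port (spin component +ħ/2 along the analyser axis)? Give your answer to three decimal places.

For spin-½, the probability of finding spin-up along an axis at angle θ to the initial spin direction is cos²(θ/2); spin-down is sin²(θ/2).
θ = 114°, so P = cos²(57°) ≈ 0.297.

0.297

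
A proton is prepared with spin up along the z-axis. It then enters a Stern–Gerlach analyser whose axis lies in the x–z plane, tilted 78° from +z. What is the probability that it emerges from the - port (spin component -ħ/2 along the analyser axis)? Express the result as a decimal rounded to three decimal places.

For spin-½, the probability of finding spin-up along an axis at angle θ to the initial spin direction is cos²(θ/2); spin-down is sin²(θ/2).
θ = 78°, so P = sin²(39°) ≈ 0.396.

0.396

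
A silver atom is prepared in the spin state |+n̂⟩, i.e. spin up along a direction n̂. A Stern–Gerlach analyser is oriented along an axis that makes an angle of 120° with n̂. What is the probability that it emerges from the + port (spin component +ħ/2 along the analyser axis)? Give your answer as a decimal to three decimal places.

For spin-½, the probability of finding spin-up along an axis at angle θ to the initial spin direction is cos²(θ/2); spin-down is sin²(θ/2).
θ = 120°, so P = cos²(60°) ≈ 0.250.

0.250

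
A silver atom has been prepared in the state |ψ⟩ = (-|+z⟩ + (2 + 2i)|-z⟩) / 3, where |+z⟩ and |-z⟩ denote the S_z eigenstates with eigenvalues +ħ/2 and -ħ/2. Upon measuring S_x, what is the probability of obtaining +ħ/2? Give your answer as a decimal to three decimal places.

0.278

|+x⟩ = (|+z⟩ + |-z⟩)/√2, so ⟨+x|ψ⟩ = (1 + 2i) / (√2·3).
P = |1 + 2i|² / 18 = 5/18.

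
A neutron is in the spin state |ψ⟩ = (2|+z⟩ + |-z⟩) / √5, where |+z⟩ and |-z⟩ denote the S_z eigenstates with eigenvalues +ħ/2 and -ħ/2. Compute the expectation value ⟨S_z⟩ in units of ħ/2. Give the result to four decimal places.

⟨σ_z⟩ = |a|² - |b|² divided by |a|²+|b|², with a, b the |+z⟩, |-z⟩ amplitudes.
= (4 - 1)/5 = 3/5.
⟨S_z⟩ = (ħ/2)·⟨σ_z⟩.

0.6000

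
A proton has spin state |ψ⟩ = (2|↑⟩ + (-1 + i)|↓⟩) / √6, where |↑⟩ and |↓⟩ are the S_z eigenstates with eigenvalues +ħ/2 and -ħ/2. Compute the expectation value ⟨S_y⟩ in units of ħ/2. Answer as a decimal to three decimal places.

0.667

⟨σ_y⟩ = 2 Im(a* b)/(|a|²+|b|²) with a = 2, b = (-1 + i).
a* b = (-2 + 2i), so ⟨σ_y⟩ = 4/6.
⟨S_y⟩ = (ħ/2)·⟨σ_y⟩.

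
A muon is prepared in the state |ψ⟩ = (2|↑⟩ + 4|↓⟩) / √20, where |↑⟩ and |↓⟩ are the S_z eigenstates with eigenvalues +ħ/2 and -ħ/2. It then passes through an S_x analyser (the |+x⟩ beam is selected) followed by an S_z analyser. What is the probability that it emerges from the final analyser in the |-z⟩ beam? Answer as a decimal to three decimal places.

First analyser (S_x): P(|+x⟩) = |⟨+x|ψ⟩|² = 36/40.
After stage 1 the state is |+x⟩; P(|-z⟩) = |⟨-z|+x⟩|² = 1/2.
Joint probability = 36/40 × 1/2 = 0.450.

0.450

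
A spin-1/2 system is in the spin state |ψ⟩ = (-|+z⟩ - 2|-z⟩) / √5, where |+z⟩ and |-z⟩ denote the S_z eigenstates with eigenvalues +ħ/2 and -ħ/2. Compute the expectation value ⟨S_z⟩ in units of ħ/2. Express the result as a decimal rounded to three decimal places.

-0.600

⟨σ_z⟩ = |a|² - |b|² divided by |a|²+|b|², with a, b the |+z⟩, |-z⟩ amplitudes.
= (1 - 4)/5 = -3/5.
⟨S_z⟩ = (ħ/2)·⟨σ_z⟩.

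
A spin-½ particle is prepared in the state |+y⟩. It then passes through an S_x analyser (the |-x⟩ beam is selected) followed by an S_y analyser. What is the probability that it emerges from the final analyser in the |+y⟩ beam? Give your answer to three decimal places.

0.250

First analyser (S_x): from |+y⟩, P(|-x⟩) = 1/2.
After stage 1 the state is |-x⟩; P(|+y⟩) = |⟨+y|-x⟩|² = 1/2.
Joint probability = 1/2 × 1/2 = 0.250.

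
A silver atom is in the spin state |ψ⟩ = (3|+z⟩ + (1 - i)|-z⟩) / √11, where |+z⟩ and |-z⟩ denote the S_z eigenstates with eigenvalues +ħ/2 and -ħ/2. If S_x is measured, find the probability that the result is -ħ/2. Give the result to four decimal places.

0.2273

|-x⟩ = (|+z⟩ - |-z⟩)/√2, so ⟨-x|ψ⟩ = (2 + i) / (√2·√11).
P = |2 + i|² / 22 = 5/22.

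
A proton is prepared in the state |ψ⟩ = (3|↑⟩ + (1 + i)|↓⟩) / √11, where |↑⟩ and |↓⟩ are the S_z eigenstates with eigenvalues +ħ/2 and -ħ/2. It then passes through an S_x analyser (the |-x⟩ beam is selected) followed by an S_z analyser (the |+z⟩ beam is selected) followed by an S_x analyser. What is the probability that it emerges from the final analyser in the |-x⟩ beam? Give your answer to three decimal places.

First analyser (S_x): P(|-x⟩) = |⟨-x|ψ⟩|² = 5/22.
After stage 1 the state is |-x⟩; P(|+z⟩) = |⟨+z|-x⟩|² = 1/2.
After stage 2 the state is |+z⟩; P(|-x⟩) = |⟨-x|+z⟩|² = 1/2.
Joint probability = 5/22 × 1/2 × 1/2 = 0.057.

0.057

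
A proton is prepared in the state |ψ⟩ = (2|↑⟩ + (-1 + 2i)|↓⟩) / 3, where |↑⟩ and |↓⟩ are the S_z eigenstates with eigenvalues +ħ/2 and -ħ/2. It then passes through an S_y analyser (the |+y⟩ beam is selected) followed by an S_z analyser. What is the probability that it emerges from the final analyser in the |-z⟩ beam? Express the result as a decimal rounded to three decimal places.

First analyser (S_y): P(|+y⟩) = |⟨+y|ψ⟩|² = 17/18.
After stage 1 the state is |+y⟩; P(|-z⟩) = |⟨-z|+y⟩|² = 1/2.
Joint probability = 17/18 × 1/2 = 0.472.

0.472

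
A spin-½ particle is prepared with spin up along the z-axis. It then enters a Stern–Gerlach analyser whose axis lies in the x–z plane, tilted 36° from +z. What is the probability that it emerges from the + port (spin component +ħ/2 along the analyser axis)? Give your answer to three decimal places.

For spin-½, the probability of finding spin-up along an axis at angle θ to the initial spin direction is cos²(θ/2); spin-down is sin²(θ/2).
θ = 36°, so P = cos²(18°) ≈ 0.905.

0.905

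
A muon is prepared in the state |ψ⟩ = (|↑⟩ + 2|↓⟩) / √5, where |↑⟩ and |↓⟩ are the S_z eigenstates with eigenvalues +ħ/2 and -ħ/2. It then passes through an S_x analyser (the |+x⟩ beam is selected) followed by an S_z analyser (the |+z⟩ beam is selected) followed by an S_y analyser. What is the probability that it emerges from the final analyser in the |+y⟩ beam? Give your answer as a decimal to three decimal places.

First analyser (S_x): P(|+x⟩) = |⟨+x|ψ⟩|² = 9/10.
After stage 1 the state is |+x⟩; P(|+z⟩) = |⟨+z|+x⟩|² = 1/2.
After stage 2 the state is |+z⟩; P(|+y⟩) = |⟨+y|+z⟩|² = 1/2.
Joint probability = 9/10 × 1/2 × 1/2 = 0.225.

0.225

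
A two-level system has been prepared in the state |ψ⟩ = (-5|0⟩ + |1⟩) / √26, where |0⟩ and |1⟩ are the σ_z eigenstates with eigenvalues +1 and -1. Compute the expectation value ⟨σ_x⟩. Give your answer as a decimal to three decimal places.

⟨σ_x⟩ = 2 Re(a* b)/(|a|²+|b|²) with a = -5, b = 1.
a* b = -5, so ⟨σ_x⟩ = -10/26.

-0.385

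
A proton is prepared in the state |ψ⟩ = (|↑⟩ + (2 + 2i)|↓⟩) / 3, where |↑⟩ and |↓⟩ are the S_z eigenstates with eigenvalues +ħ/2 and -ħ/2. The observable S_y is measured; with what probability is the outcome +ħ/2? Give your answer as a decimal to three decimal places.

|+y⟩ = (|↑⟩ + i|↓⟩)/√2, so ⟨+y|ψ⟩ = (3 - 2i) / (√2·3).
P = |3 - 2i|² / 18 = 13/18.

0.722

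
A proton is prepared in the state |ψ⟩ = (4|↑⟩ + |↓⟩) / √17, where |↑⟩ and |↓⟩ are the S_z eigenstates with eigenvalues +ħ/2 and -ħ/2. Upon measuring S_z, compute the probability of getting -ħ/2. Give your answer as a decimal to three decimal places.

0.059

The -ħ/2 outcome corresponds to |↓⟩. Its amplitude in |ψ⟩ is 1/√17.
P = |1|² / 17 = 1/17.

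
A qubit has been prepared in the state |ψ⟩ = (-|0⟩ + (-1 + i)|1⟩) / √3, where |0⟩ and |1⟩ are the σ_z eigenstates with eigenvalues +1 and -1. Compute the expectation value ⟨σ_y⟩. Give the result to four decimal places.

⟨σ_y⟩ = 2 Im(a* b)/(|a|²+|b|²) with a = -1, b = (-1 + i).
a* b = (1 - i), so ⟨σ_y⟩ = -2/3.

-0.6667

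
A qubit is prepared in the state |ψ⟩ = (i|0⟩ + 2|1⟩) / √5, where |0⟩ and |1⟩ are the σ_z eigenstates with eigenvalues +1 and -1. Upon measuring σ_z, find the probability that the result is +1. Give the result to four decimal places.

The +1 outcome corresponds to |0⟩. Its amplitude in |ψ⟩ is i/√5.
P = |i|² / 5 = 1/5.

0.2000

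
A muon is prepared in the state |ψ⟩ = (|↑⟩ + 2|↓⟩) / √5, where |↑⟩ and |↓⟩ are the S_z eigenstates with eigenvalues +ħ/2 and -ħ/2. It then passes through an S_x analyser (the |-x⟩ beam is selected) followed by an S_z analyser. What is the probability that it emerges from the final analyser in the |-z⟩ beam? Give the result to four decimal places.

0.0500

First analyser (S_x): P(|-x⟩) = |⟨-x|ψ⟩|² = 1/10.
After stage 1 the state is |-x⟩; P(|-z⟩) = |⟨-z|-x⟩|² = 1/2.
Joint probability = 1/10 × 1/2 = 0.0500.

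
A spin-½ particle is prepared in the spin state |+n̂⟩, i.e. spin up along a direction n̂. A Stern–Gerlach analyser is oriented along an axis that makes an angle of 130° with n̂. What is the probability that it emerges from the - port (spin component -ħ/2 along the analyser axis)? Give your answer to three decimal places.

0.821

For spin-½, the probability of finding spin-up along an axis at angle θ to the initial spin direction is cos²(θ/2); spin-down is sin²(θ/2).
θ = 130°, so P = sin²(65°) ≈ 0.821.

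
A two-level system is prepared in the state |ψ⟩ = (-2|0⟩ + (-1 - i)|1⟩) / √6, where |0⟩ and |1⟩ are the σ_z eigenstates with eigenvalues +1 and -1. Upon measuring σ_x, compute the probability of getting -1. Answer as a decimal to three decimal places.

|-x⟩ = (|0⟩ - |1⟩)/√2, so ⟨-x|ψ⟩ = (-1 + i) / (√2·√6).
P = |-1 + i|² / 12 = 2/12.

0.167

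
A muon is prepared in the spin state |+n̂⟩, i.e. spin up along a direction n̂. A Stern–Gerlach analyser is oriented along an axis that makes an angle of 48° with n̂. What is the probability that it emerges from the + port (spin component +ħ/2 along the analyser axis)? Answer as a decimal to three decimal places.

For spin-½, the probability of finding spin-up along an axis at angle θ to the initial spin direction is cos²(θ/2); spin-down is sin²(θ/2).
θ = 48°, so P = cos²(24°) ≈ 0.835.

0.835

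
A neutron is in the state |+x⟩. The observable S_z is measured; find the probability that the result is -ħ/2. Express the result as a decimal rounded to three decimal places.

0.500

In the S_z basis, |+x⟩ = (|+z⟩ + |-z⟩)/√2 and |-z⟩ = |-z⟩.
|⟨-z|+x⟩|² = 1/2.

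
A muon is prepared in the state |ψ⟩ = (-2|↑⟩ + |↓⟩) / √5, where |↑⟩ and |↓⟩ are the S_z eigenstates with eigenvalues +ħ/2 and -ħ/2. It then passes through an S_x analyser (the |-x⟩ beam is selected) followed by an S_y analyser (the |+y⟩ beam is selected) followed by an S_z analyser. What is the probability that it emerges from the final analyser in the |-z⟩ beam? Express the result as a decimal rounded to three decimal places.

0.225

First analyser (S_x): P(|-x⟩) = |⟨-x|ψ⟩|² = 9/10.
After stage 1 the state is |-x⟩; P(|+y⟩) = |⟨+y|-x⟩|² = 1/2.
After stage 2 the state is |+y⟩; P(|-z⟩) = |⟨-z|+y⟩|² = 1/2.
Joint probability = 9/10 × 1/2 × 1/2 = 0.225.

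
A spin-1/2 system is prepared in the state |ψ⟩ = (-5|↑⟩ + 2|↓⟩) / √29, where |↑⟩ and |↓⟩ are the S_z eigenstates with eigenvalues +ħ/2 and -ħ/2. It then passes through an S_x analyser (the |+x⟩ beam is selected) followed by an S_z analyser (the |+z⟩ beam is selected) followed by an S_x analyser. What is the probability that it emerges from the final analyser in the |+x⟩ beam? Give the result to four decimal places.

First analyser (S_x): P(|+x⟩) = |⟨+x|ψ⟩|² = 9/58.
After stage 1 the state is |+x⟩; P(|+z⟩) = |⟨+z|+x⟩|² = 1/2.
After stage 2 the state is |+z⟩; P(|+x⟩) = |⟨+x|+z⟩|² = 1/2.
Joint probability = 9/58 × 1/2 × 1/2 = 0.0388.

0.0388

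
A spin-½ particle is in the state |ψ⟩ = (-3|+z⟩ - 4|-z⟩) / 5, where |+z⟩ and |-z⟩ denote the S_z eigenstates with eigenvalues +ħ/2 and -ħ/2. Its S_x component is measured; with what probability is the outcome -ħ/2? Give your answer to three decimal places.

|-x⟩ = (|+z⟩ - |-z⟩)/√2, so ⟨-x|ψ⟩ = (1) / (√2·5).
P = |1|² / 50 = 1/50.

0.020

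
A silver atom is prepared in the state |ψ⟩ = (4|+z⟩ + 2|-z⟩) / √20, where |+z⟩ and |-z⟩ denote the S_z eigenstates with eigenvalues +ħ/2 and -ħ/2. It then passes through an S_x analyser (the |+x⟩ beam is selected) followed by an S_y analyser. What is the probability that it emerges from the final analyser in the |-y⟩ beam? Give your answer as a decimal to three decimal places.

0.450

First analyser (S_x): P(|+x⟩) = |⟨+x|ψ⟩|² = 36/40.
After stage 1 the state is |+x⟩; P(|-y⟩) = |⟨-y|+x⟩|² = 1/2.
Joint probability = 36/40 × 1/2 = 0.450.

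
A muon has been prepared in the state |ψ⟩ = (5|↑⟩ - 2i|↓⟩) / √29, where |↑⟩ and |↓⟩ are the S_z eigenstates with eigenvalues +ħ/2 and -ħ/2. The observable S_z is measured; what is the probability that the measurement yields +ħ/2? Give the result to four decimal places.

The +ħ/2 outcome corresponds to |↑⟩. Its amplitude in |ψ⟩ is 5/√29.
P = |5|² / 29 = 25/29.

0.8621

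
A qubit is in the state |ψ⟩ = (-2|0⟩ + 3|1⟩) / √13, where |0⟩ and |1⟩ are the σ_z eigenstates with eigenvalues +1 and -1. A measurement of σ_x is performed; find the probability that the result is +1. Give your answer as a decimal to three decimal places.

|+x⟩ = (|0⟩ + |1⟩)/√2, so ⟨+x|ψ⟩ = (1) / (√2·√13).
P = |1|² / 26 = 1/26.

0.038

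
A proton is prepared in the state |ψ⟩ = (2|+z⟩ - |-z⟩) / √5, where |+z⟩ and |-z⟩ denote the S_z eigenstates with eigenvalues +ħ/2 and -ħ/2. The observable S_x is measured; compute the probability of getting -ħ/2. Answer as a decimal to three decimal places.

0.900

|-x⟩ = (|+z⟩ - |-z⟩)/√2, so ⟨-x|ψ⟩ = (3) / (√2·√5).
P = |3|² / 10 = 9/10.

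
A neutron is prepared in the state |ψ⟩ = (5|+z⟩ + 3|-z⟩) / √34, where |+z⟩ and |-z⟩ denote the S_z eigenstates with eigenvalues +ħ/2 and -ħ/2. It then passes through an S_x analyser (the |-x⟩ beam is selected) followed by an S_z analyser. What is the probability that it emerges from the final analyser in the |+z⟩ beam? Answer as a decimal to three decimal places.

First analyser (S_x): P(|-x⟩) = |⟨-x|ψ⟩|² = 4/68.
After stage 1 the state is |-x⟩; P(|+z⟩) = |⟨+z|-x⟩|² = 1/2.
Joint probability = 4/68 × 1/2 = 0.029.

0.029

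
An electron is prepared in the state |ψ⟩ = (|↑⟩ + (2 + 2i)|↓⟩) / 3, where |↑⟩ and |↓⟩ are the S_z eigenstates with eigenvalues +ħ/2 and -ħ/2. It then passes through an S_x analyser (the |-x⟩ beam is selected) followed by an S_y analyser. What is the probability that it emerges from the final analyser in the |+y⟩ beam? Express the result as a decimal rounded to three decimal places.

0.139

First analyser (S_x): P(|-x⟩) = |⟨-x|ψ⟩|² = 5/18.
After stage 1 the state is |-x⟩; P(|+y⟩) = |⟨+y|-x⟩|² = 1/2.
Joint probability = 5/18 × 1/2 = 0.139.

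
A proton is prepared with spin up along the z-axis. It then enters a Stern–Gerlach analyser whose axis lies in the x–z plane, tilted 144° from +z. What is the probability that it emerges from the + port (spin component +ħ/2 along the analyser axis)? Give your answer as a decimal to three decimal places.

For spin-½, the probability of finding spin-up along an axis at angle θ to the initial spin direction is cos²(θ/2); spin-down is sin²(θ/2).
θ = 144°, so P = cos²(72°) ≈ 0.095.

0.095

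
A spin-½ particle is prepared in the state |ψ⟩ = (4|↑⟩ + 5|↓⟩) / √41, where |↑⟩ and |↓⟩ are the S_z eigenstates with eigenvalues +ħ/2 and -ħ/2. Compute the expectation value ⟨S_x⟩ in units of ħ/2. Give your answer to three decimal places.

⟨σ_x⟩ = 2 Re(a* b)/(|a|²+|b|²) with a = 4, b = 5.
a* b = 20, so ⟨σ_x⟩ = 40/41.
⟨S_x⟩ = (ħ/2)·⟨σ_x⟩.

0.976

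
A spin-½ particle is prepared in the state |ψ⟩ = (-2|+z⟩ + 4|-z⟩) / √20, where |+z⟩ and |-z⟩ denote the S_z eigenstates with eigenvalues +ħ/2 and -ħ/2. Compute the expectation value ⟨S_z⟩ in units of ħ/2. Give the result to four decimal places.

-0.6000

⟨σ_z⟩ = |a|² - |b|² divided by |a|²+|b|², with a, b the |+z⟩, |-z⟩ amplitudes.
= (4 - 16)/20 = -12/20.
⟨S_z⟩ = (ħ/2)·⟨σ_z⟩.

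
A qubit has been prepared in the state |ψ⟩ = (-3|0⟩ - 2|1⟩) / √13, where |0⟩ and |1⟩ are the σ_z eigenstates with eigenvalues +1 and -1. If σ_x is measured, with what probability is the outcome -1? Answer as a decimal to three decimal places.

|-x⟩ = (|0⟩ - |1⟩)/√2, so ⟨-x|ψ⟩ = (-1) / (√2·√13).
P = |-1|² / 26 = 1/26.

0.038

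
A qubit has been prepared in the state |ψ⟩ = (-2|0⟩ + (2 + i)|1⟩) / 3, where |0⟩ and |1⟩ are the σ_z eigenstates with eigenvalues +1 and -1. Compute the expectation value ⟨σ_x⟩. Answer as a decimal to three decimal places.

⟨σ_x⟩ = 2 Re(a* b)/(|a|²+|b|²) with a = -2, b = (2 + i).
a* b = (-4 - 2i), so ⟨σ_x⟩ = -8/9.

-0.889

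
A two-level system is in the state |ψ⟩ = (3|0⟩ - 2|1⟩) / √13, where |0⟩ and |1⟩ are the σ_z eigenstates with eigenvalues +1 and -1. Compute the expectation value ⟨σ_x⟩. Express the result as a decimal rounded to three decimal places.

-0.923

⟨σ_x⟩ = 2 Re(a* b)/(|a|²+|b|²) with a = 3, b = -2.
a* b = -6, so ⟨σ_x⟩ = -12/13.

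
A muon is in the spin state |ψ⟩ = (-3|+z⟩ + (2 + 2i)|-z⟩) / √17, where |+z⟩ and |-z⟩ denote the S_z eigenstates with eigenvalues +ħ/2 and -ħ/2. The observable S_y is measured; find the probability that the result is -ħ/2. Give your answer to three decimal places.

0.853

|-y⟩ = (|+z⟩ - i|-z⟩)/√2, so ⟨-y|ψ⟩ = (-5 + 2i) / (√2·√17).
P = |-5 + 2i|² / 34 = 29/34.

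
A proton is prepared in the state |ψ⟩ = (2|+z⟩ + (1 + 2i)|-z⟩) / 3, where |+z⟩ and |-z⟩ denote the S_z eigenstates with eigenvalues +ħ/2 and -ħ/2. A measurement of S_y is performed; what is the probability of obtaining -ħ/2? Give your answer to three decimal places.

0.056

|-y⟩ = (|+z⟩ - i|-z⟩)/√2, so ⟨-y|ψ⟩ = (i) / (√2·3).
P = |i|² / 18 = 1/18.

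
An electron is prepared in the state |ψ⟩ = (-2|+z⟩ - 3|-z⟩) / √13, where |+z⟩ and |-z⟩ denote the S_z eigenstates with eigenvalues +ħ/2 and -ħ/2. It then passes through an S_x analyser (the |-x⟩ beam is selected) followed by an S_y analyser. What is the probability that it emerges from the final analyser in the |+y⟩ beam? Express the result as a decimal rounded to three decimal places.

0.019

First analyser (S_x): P(|-x⟩) = |⟨-x|ψ⟩|² = 1/26.
After stage 1 the state is |-x⟩; P(|+y⟩) = |⟨+y|-x⟩|² = 1/2.
Joint probability = 1/26 × 1/2 = 0.019.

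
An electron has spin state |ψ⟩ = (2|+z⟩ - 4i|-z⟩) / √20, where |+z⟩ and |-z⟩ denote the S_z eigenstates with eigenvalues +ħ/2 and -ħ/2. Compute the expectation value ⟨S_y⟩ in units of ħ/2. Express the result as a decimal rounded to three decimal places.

-0.800

⟨σ_y⟩ = 2 Im(a* b)/(|a|²+|b|²) with a = 2, b = -4i.
a* b = -8i, so ⟨σ_y⟩ = -16/20.
⟨S_y⟩ = (ħ/2)·⟨σ_y⟩.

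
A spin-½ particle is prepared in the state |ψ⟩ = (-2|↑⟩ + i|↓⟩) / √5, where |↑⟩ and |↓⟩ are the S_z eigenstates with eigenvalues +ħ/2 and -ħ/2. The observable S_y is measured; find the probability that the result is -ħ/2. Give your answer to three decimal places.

0.900

|-y⟩ = (|↑⟩ - i|↓⟩)/√2, so ⟨-y|ψ⟩ = (-3) / (√2·√5).
P = |-3|² / 10 = 9/10.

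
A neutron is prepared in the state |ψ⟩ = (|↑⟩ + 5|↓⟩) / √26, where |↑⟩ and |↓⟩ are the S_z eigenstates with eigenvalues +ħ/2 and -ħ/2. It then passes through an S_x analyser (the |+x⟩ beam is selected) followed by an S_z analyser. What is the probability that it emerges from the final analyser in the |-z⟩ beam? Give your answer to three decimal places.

First analyser (S_x): P(|+x⟩) = |⟨+x|ψ⟩|² = 36/52.
After stage 1 the state is |+x⟩; P(|-z⟩) = |⟨-z|+x⟩|² = 1/2.
Joint probability = 36/52 × 1/2 = 0.346.

0.346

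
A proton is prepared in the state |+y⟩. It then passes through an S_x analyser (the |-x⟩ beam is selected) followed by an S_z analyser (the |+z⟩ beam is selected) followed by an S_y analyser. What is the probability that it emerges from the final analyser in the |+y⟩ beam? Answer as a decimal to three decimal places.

First analyser (S_x): from |+y⟩, P(|-x⟩) = 1/2.
After stage 1 the state is |-x⟩; P(|+z⟩) = |⟨+z|-x⟩|² = 1/2.
After stage 2 the state is |+z⟩; P(|+y⟩) = |⟨+y|+z⟩|² = 1/2.
Joint probability = 1/2 × 1/2 × 1/2 = 0.125.

0.125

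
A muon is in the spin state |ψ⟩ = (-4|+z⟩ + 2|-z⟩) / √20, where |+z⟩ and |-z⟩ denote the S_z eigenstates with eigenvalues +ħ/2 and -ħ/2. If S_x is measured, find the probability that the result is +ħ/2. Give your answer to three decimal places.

|+x⟩ = (|+z⟩ + |-z⟩)/√2, so ⟨+x|ψ⟩ = (-2) / (√2·√20).
P = |-2|² / 40 = 4/40.

0.100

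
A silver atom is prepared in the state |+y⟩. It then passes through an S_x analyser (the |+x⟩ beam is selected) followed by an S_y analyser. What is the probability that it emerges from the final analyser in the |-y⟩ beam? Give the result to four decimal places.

First analyser (S_x): from |+y⟩, P(|+x⟩) = 1/2.
After stage 1 the state is |+x⟩; P(|-y⟩) = |⟨-y|+x⟩|² = 1/2.
Joint probability = 1/2 × 1/2 = 0.2500.

0.2500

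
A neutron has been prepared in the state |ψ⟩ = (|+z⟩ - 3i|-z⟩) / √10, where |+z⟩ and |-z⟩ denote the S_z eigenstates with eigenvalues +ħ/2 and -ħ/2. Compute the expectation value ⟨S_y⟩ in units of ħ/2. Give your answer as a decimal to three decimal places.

⟨σ_y⟩ = 2 Im(a* b)/(|a|²+|b|²) with a = 1, b = -3i.
a* b = -3i, so ⟨σ_y⟩ = -6/10.
⟨S_y⟩ = (ħ/2)·⟨σ_y⟩.

-0.600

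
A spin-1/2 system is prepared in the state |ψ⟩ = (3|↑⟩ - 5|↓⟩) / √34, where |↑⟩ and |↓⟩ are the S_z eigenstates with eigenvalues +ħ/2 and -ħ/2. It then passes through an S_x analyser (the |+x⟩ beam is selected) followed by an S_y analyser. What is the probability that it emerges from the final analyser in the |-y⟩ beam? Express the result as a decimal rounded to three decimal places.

First analyser (S_x): P(|+x⟩) = |⟨+x|ψ⟩|² = 4/68.
After stage 1 the state is |+x⟩; P(|-y⟩) = |⟨-y|+x⟩|² = 1/2.
Joint probability = 4/68 × 1/2 = 0.029.

0.029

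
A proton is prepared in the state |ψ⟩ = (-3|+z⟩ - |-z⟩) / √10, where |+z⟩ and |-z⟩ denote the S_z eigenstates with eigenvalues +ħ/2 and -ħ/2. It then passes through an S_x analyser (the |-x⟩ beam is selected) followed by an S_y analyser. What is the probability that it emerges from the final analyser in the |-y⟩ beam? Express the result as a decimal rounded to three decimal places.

0.100

First analyser (S_x): P(|-x⟩) = |⟨-x|ψ⟩|² = 4/20.
After stage 1 the state is |-x⟩; P(|-y⟩) = |⟨-y|-x⟩|² = 1/2.
Joint probability = 4/20 × 1/2 = 0.100.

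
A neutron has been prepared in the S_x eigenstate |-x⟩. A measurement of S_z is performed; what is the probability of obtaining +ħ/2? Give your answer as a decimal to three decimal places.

0.500

In the S_z basis, |-x⟩ = (|+z⟩ - |-z⟩)/√2 and |+z⟩ = |+z⟩.
|⟨+z|-x⟩|² = 1/2.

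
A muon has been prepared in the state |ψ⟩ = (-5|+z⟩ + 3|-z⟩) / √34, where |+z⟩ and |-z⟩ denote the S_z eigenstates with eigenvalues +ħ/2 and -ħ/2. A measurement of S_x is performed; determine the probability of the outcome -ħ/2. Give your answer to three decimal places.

0.941

|-x⟩ = (|+z⟩ - |-z⟩)/√2, so ⟨-x|ψ⟩ = (-8) / (√2·√34).
P = |-8|² / 68 = 64/68.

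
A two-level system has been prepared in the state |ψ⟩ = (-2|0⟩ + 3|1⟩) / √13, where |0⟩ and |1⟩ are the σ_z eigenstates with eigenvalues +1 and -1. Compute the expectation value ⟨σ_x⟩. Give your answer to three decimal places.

⟨σ_x⟩ = 2 Re(a* b)/(|a|²+|b|²) with a = -2, b = 3.
a* b = -6, so ⟨σ_x⟩ = -12/13.

-0.923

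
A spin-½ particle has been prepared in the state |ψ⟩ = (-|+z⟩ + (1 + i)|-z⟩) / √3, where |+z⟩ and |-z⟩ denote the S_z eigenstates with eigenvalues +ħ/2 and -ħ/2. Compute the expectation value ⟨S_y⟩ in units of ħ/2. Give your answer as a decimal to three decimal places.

-0.667

⟨σ_y⟩ = 2 Im(a* b)/(|a|²+|b|²) with a = -1, b = (1 + i).
a* b = (-1 - i), so ⟨σ_y⟩ = -2/3.
⟨S_y⟩ = (ħ/2)·⟨σ_y⟩.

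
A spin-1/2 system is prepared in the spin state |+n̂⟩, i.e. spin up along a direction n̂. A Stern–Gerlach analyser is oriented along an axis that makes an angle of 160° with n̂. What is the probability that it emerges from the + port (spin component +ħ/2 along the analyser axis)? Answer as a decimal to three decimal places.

For spin-½, the probability of finding spin-up along an axis at angle θ to the initial spin direction is cos²(θ/2); spin-down is sin²(θ/2).
θ = 160°, so P = cos²(80°) ≈ 0.030.

0.030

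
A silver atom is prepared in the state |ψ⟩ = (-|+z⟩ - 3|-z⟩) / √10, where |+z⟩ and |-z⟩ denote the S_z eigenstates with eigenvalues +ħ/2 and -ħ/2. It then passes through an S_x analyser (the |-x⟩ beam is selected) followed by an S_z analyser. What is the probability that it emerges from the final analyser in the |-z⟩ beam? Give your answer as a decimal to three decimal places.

First analyser (S_x): P(|-x⟩) = |⟨-x|ψ⟩|² = 4/20.
After stage 1 the state is |-x⟩; P(|-z⟩) = |⟨-z|-x⟩|² = 1/2.
Joint probability = 4/20 × 1/2 = 0.100.

0.100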